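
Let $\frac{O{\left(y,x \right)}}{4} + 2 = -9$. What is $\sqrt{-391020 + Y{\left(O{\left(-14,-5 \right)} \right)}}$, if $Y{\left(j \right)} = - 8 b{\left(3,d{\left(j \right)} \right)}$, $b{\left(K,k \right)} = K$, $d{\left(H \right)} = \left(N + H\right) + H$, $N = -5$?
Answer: $2 i \sqrt{97761} \approx 625.33 i$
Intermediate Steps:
$O{\left(y,x \right)} = -44$ ($O{\left(y,x \right)} = -8 + 4 \left(-9\right) = -8 - 36 = -44$)
$d{\left(H \right)} = -5 + 2 H$ ($d{\left(H \right)} = \left(-5 + H\right) + H = -5 + 2 H$)
$Y{\left(j \right)} = -24$ ($Y{\left(j \right)} = \left(-8\right) 3 = -24$)
$\sqrt{-391020 + Y{\left(O{\left(-14,-5 \right)} \right)}} = \sqrt{-391020 - 24} = \sqrt{-391044} = 2 i \sqrt{97761}$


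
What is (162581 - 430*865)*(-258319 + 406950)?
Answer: -31118723839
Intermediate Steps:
(162581 - 430*865)*(-258319 + 406950) = (162581 - 371950)*148631 = -209369*148631 = -31118723839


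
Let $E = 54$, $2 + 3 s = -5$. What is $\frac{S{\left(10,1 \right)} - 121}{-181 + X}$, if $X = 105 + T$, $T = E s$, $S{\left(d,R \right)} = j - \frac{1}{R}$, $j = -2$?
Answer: $\frac{62}{101} \approx 0.61386$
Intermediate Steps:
$s = - \frac{7}{3}$ ($s = - \frac{2}{3} + \frac{1}{3} \left(-5\right) = - \frac{2}{3} - \frac{5}{3} = - \frac{7}{3} \approx -2.3333$)
$S{\left(d,R \right)} = -2 - \frac{1}{R}$
$T = -126$ ($T = 54 \left(- \frac{7}{3}\right) = -126$)
$X = -21$ ($X = 105 - 126 = -21$)
$\frac{S{\left(10,1 \right)} - 121}{-181 + X} = \frac{\left(-2 - 1^{-1}\right) - 121}{-181 - 21} = \frac{\left(-2 - 1\right) - 121}{-202} = \left(\left(-2 - 1\right) - 121\right) \left(- \frac{1}{202}\right) = \left(-3 - 121\right) \left(- \frac{1}{202}\right) = \left(-124\right) \left(- \frac{1}{202}\right) = \frac{62}{101}$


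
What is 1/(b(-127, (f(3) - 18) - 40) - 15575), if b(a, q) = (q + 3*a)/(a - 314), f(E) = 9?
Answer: -441/6868145 ≈ -6.4209e-5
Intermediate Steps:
b(a, q) = (q + 3*a)/(-314 + a)
1/(b(-127, (f(3) - 18) - 40) - 15575) = 1/((((9 - 18) - 40) + 3*(-127))/(-314 - 127) - 15575) = 1/(((-9 - 40) - 381)/(-441) - 15575) = 1/(-(-49 - 381)/441 - 15575) = 1/(-1/441*(-430) - 15575) = 1/(430/441 - 15575) = 1/(-6868145/441) = -441/6868145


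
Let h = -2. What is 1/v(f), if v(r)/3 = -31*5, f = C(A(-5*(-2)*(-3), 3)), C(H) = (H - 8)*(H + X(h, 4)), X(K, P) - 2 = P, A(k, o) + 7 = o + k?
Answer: -1/465 ≈ -0.0021505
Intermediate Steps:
A(k, o) = -7 + k + o (A(k, o) = -7 + (o + k) = -7 + (k + o) = -7 + k + o)
X(K, P) = 2 + P
C(H) = (-8 + H)*(6 + H) (C(H) = (H - 8)*(H + (2 + 4)) = (-8 + H)*(H + 6) = (-8 + H)*(6 + H))
f = 1176 (f = -48 + (-7 - 5*(-2)*(-3) + 3)² - 2*(-7 - 5*(-2)*(-3) + 3) = -48 + (-7 + 10*(-3) + 3)² - 2*(-7 + 10*(-3) + 3) = -48 + (-7 - 30 + 3)² - 2*(-7 - 30 + 3) = -48 + (-34)² - 2*(-34) = -48 + 1156 + 68 = 1176)
v(r) = -465 (v(r) = 3*(-31*5) = 3*(-155) = -465)
1/v(f) = 1/(-465) = -1/465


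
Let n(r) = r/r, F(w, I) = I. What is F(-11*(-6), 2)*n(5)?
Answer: 2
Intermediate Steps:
n(r) = 1
F(-11*(-6), 2)*n(5) = 2*1 = 2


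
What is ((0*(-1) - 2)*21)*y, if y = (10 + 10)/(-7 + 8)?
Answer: -840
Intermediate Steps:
y = 20 (y = 20/1 = 20*1 = 20)
((0*(-1) - 2)*21)*y = ((0*(-1) - 2)*21)*20 = ((0 - 2)*21)*20 = -2*21*20 = -42*20 = -840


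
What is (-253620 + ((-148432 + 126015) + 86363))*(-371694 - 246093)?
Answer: 117178131438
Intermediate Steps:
(-253620 + ((-148432 + 126015) + 86363))*(-371694 - 246093) = (-253620 + (-22417 + 86363))*(-617787) = (-253620 + 63946)*(-617787) = -189674*(-617787) = 117178131438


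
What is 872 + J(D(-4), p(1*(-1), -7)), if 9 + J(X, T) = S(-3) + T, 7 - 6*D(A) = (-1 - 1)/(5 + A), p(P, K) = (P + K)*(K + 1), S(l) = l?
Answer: 908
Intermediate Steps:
p(P, K) = (1 + K)*(K + P) (p(P, K) = (K + P)*(1 + K) = (1 + K)*(K + P))
D(A) = 7/6 + 1/(3*(5 + A)) (D(A) = 7/6 - (-1 - 1)/(6*(5 + A)) = 7/6 - (-1)/(3*(5 + A)) = 7/6 + 1/(3*(5 + A)))
J(X, T) = -12 + T (J(X, T) = -9 + (-3 + T) = -12 + T)
872 + J(D(-4), p(1*(-1), -7)) = 872 + (-12 + (-7 + 1*(-1) + (-7)² - 7*(-1))) = 872 + (-12 + (-7 - 1 + 49 - 7*(-1))) = 872 + (-12 + (-7 - 1 + 49 + 7)) = 872 + (-12 + 48) = 872 + 36 = 908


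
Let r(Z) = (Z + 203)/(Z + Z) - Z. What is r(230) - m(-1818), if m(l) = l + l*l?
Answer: -1519626127/460 ≈ -3.3035e+6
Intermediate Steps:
r(Z) = -Z + (203 + Z)/(2*Z) (r(Z) = (203 + Z)/((2*Z)) - Z = (203 + Z)*(1/(2*Z)) - Z = (203 + Z)/(2*Z) - Z = -Z + (203 + Z)/(2*Z))
m(l) = l + l²
r(230) - m(-1818) = (½ - 1*230 + (203/2)/230) - (-1818)*(1 - 1818) = (½ - 230 + (203/2)*(1/230)) - (-1818)*(-1817) = (½ - 230 + 203/460) - 1*3303306 = -105367/460 - 3303306 = -1519626127/460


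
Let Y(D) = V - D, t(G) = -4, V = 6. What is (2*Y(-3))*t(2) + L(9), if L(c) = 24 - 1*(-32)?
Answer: -16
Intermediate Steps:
Y(D) = 6 - D
L(c) = 56 (L(c) = 24 + 32 = 56)
(2*Y(-3))*t(2) + L(9) = (2*(6 - 1*(-3)))*(-4) + 56 = (2*(6 + 3))*(-4) + 56 = (2*9)*(-4) + 56 = 18*(-4) + 56 = -72 + 56 = -16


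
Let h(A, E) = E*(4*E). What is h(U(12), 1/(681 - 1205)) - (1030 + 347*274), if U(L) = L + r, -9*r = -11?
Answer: -6597237551/68644 ≈ -96108.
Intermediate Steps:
r = 11/9 (r = -⅑*(-11) = 11/9 ≈ 1.2222)
U(L) = 11/9 + L (U(L) = L + 11/9 = 11/9 + L)
h(A, E) = 4*E²
h(U(12), 1/(681 - 1205)) - (1030 + 347*274) = 4*(1/(681 - 1205))² - (1030 + 347*274) = 4*(1/(-524))² - (1030 + 95078) = 4*(-1/524)² - 1*96108 = 4*(1/274576) - 96108 = 1/68644 - 96108 = -6597237551/68644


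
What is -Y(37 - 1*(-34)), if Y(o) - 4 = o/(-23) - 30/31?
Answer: 39/713 ≈ 0.054698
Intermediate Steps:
Y(o) = 94/31 - o/23 (Y(o) = 4 + (o/(-23) - 30/31) = 4 + (o*(-1/23) - 30*1/31) = 4 + (-o/23 - 30/31) = 4 + (-30/31 - o/23) = 94/31 - o/23)
-Y(37 - 1*(-34)) = -(94/31 - (37 - 1*(-34))/23) = -(94/31 - (37 + 34)/23) = -(94/31 - 1/23*71) = -(94/31 - 71/23) = -1*(-39/713) = 39/713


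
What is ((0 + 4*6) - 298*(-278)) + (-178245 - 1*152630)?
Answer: -248007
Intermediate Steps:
((0 + 4*6) - 298*(-278)) + (-178245 - 1*152630) = ((0 + 24) + 82844) + (-178245 - 152630) = (24 + 82844) - 330875 = 82868 - 330875 = -248007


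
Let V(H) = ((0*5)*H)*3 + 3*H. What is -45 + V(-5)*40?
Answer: -645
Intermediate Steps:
V(H) = 3*H (V(H) = (0*H)*3 + 3*H = 0*3 + 3*H = 0 + 3*H = 3*H)
-45 + V(-5)*40 = -45 + (3*(-5))*40 = -45 - 15*40 = -45 - 600 = -645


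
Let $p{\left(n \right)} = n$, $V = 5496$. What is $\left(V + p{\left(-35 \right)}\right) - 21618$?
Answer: $-16157$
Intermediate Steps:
$\left(V + p{\left(-35 \right)}\right) - 21618 = \left(5496 - 35\right) - 21618 = 5461 - 21618 = -16157$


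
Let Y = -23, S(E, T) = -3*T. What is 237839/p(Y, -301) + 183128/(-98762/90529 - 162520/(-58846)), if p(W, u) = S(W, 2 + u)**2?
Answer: 196239075382147587865/1790461090997163 ≈ 1.0960e+5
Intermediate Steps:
p(W, u) = (-6 - 3*u)**2 (p(W, u) = (-3*(2 + u))**2 = (-6 - 3*u)**2)
237839/p(Y, -301) + 183128/(-98762/90529 - 162520/(-58846)) = 237839/((9*(2 - 301)**2)) + 183128/(-98762/90529 - 162520/(-58846)) = 237839/((9*(-299)**2)) + 183128/(-98762*1/90529 - 162520*(-1/58846)) = 237839/((9*89401)) + 183128/(-98762/90529 + 81260/29423) = 237839/804609 + 183128/(4450512214/2663634767) = 237839*(1/804609) + 183128*(2663634767/4450512214) = 237839/804609 + 243893053805588/2225256107 = 196239075382147587865/1790461090997163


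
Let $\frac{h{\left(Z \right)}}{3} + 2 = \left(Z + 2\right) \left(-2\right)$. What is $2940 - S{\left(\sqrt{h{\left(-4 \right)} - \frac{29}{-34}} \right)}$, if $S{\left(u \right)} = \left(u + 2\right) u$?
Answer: $\frac{99727}{34} - \frac{\sqrt{7922}}{17} \approx 2927.9$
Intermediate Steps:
$h{\left(Z \right)} = -18 - 6 Z$ ($h{\left(Z \right)} = -6 + 3 \left(Z + 2\right) \left(-2\right) = -6 + 3 \left(2 + Z\right) \left(-2\right) = -6 + 3 \left(-4 - 2 Z\right) = -6 - \left(12 + 6 Z\right) = -18 - 6 Z$)
$S{\left(u \right)} = u \left(2 + u\right)$ ($S{\left(u \right)} = \left(2 + u\right) u = u \left(2 + u\right)$)
$2940 - S{\left(\sqrt{h{\left(-4 \right)} - \frac{29}{-34}} \right)} = 2940 - \sqrt{\left(-18 - -24\right) - \frac{29}{-34}} \left(2 + \sqrt{\left(-18 - -24\right) - \frac{29}{-34}}\right) = 2940 - \sqrt{\left(-18 + 24\right) - - \frac{29}{34}} \left(2 + \sqrt{\left(-18 + 24\right) - - \frac{29}{34}}\right) = 2940 - \sqrt{6 + \frac{29}{34}} \left(2 + \sqrt{6 + \frac{29}{34}}\right) = 2940 - \sqrt{\frac{233}{34}} \left(2 + \sqrt{\frac{233}{34}}\right) = 2940 - \frac{\sqrt{7922}}{34} \left(2 + \frac{\sqrt{7922}}{34}\right) = 2940 - \frac{\sqrt{7922} \left(2 + \frac{\sqrt{7922}}{34}\right)}{34}$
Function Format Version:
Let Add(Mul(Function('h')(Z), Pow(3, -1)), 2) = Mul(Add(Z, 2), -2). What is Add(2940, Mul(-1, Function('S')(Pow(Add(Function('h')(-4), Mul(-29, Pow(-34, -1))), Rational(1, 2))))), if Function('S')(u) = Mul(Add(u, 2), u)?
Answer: Add(Rational(99727, 34), Mul(Rational(-1, 17), Pow(7922, Rational(1, 2)))) ≈ 2927.9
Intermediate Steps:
Function('h')(Z) = Add(-18, Mul(-6, Z)) (Function('h')(Z) = Add(-6, Mul(3, Mul(Add(Z, 2), -2))) = Add(-6, Mul(3, Mul(Add(2, Z), -2))) = Add(-6, Mul(3, Add(-4, Mul(-2, Z)))) = Add(-6, Add(-12, Mul(-6, Z))) = Add(-18, Mul(-6, Z)))
Function('S')(u) = Mul(u, Add(2, u)) (Function('S')(u) = Mul(Add(2, u), u) = Mul(u, Add(2, u)))
Add(2940, Mul(-1, Function('S')(Pow(Add(Function('h')(-4), Mul(-29, Pow(-34, -1))), Rational(1, 2))))) = Add(2940, Mul(-1, Mul(Pow(Add(Add(-18, Mul(-6, -4)), Mul(-29, Pow(-34, -1))), Rational(1, 2)), Add(2, Pow(Add(Add(-18, Mul(-6, -4)), Mul(-29, Pow(-34, -1))), Rational(1, 2)))))) = Add(2940, Mul(-1, Mul(Pow(Add(Add(-18, 24), Mul(-29, Rational(-1, 34))), Rational(1, 2)), Add(2, Pow(Add(Add(-18, 24), Mul(-29, Rational(-1, 34))), Rational(1, 2)))))) = Add(2940, Mul(-1, Mul(Pow(Add(6, Rational(29, 34)), Rational(1, 2)), Add(2, Pow(Add(6, Rational(29, 34)), Rational(1, 2)))))) = Add(2940, Mul(-1, Mul(Pow(Rational(233, 34), Rational(1, 2)), Add(2, Pow(Rational(233, 34), Rational(1, 2)))))) = Add(2940, Mul(-1, Mul(Mul(Rational(1, 34), Pow(7922, Rational(1, 2))), Add(2, Mul(Rational(1, 34), Pow(7922, Rational(1, 2))))))) = Add(2940, Mul(-1, Mul(Rational(1, 34), Pow(7922, Rational(1, 2)), Add(2, Mul(Rational(1, 34), Pow(7922, Rational(1, 2))))))) = Add(2940, Mul(Rational(-1, 34), Pow(7922, Rational(1, 2)), Add(2, Mul(Rational(1, 34), Pow(7922, Rational(1, 2))))))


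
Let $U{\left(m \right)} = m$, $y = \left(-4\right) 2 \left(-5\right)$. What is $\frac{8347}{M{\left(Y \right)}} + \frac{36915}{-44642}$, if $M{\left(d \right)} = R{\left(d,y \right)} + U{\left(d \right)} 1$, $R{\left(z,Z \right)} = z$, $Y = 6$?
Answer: $\frac{186091897}{267852} \approx 694.76$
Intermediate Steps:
$y = 40$ ($y = \left(-8\right) \left(-5\right) = 40$)
$M{\left(d \right)} = 2 d$ ($M{\left(d \right)} = d + d 1 = d + d = 2 d$)
$\frac{8347}{M{\left(Y \right)}} + \frac{36915}{-44642} = \frac{8347}{2 \cdot 6} + \frac{36915}{-44642} = \frac{8347}{12} + 36915 \left(- \frac{1}{44642}\right) = 8347 \cdot \frac{1}{12} - \frac{36915}{44642} = \frac{8347}{12} - \frac{36915}{44642} = \frac{186091897}{267852}$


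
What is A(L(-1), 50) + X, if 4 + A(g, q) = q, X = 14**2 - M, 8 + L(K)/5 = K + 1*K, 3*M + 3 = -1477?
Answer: 2206/3 ≈ 735.33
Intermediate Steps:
M = -1480/3 (M = -1 + (1/3)*(-1477) = -1 - 1477/3 = -1480/3 ≈ -493.33)
L(K) = -40 + 10*K (L(K) = -40 + 5*(K + 1*K) = -40 + 5*(K + K) = -40 + 5*(2*K) = -40 + 10*K)
X = 2068/3 (X = 14**2 - 1*(-1480/3) = 196 + 1480/3 = 2068/3 ≈ 689.33)
A(g, q) = -4 + q
A(L(-1), 50) + X = (-4 + 50) + 2068/3 = 46 + 2068/3 = 2206/3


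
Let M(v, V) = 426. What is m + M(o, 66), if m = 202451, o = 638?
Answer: 202877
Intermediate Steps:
m + M(o, 66) = 202451 + 426 = 202877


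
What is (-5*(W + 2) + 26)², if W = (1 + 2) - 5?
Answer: 676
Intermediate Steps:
W = -2 (W = 3 - 5 = -2)
(-5*(W + 2) + 26)² = (-5*(-2 + 2) + 26)² = (-5*0 + 26)² = (0 + 26)² = 26² = 676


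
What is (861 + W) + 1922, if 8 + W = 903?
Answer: 3678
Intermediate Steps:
W = 895 (W = -8 + 903 = 895)
(861 + W) + 1922 = (861 + 895) + 1922 = 1756 + 1922 = 3678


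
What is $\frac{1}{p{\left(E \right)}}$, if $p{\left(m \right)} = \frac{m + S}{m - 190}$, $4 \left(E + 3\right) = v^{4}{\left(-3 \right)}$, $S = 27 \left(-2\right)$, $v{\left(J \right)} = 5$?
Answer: $- \frac{147}{397} \approx -0.37028$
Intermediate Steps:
$S = -54$
$E = \frac{613}{4}$ ($E = -3 + \frac{5^{4}}{4} = -3 + \frac{1}{4} \cdot 625 = -3 + \frac{625}{4} = \frac{613}{4} \approx 153.25$)
$p{\left(m \right)} = \frac{-54 + m}{-190 + m}$ ($p{\left(m \right)} = \frac{m - 54}{m - 190} = \frac{-54 + m}{-190 + m}$)
$\frac{1}{p{\left(E \right)}} = \frac{1}{\frac{1}{-190 + \frac{613}{4}} \left(-54 + \frac{613}{4}\right)} = \frac{1}{\frac{1}{- \frac{147}{4}} \cdot \frac{397}{4}} = \frac{1}{\left(- \frac{4}{147}\right) \frac{397}{4}} = \frac{1}{- \frac{397}{147}} = - \frac{147}{397}$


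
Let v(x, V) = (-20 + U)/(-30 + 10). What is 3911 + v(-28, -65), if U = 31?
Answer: 78209/20 ≈ 3910.4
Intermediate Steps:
v(x, V) = -11/20 (v(x, V) = (-20 + 31)/(-30 + 10) = 11/(-20) = 11*(-1/20) = -11/20)
3911 + v(-28, -65) = 3911 - 11/20 = 78209/20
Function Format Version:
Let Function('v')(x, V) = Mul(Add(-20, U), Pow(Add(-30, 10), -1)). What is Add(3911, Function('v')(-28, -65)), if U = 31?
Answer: Rational(78209, 20) ≈ 3910.4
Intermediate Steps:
Function('v')(x, V) = Rational(-11, 20) (Function('v')(x, V) = Mul(Add(-20, 31), Pow(Add(-30, 10), -1)) = Mul(11, Pow(-20, -1)) = Mul(11, Rational(-1, 20)) = Rational(-11, 20))
Add(3911, Function('v')(-28, -65)) = Add(3911, Rational(-11, 20)) = Rational(78209, 20)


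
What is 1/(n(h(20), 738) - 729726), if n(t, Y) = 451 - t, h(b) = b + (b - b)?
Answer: -1/729295 ≈ -1.3712e-6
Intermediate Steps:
h(b) = b (h(b) = b + 0 = b)
1/(n(h(20), 738) - 729726) = 1/((451 - 1*20) - 729726) = 1/((451 - 20) - 729726) = 1/(431 - 729726) = 1/(-729295) = -1/729295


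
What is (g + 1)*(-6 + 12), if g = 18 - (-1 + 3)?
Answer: 102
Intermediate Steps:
g = 16 (g = 18 - 1*2 = 18 - 2 = 16)
(g + 1)*(-6 + 12) = (16 + 1)*(-6 + 12) = 17*6 = 102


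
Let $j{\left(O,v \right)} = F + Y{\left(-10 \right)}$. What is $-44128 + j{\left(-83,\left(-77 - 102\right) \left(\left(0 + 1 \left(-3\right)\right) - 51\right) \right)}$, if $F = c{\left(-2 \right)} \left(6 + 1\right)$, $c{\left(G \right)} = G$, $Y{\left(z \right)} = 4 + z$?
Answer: $-44148$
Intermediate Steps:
$F = -14$ ($F = - 2 \left(6 + 1\right) = \left(-2\right) 7 = -14$)
$j{\left(O,v \right)} = -20$ ($j{\left(O,v \right)} = -14 + \left(4 - 10\right) = -14 - 6 = -20$)
$-44128 + j{\left(-83,\left(-77 - 102\right) \left(\left(0 + 1 \left(-3\right)\right) - 51\right) \right)} = -44128 - 20 = -44148$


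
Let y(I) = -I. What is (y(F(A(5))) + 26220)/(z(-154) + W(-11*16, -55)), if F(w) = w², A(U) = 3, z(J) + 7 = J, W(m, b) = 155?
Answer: -8737/2 ≈ -4368.5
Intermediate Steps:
z(J) = -7 + J
(y(F(A(5))) + 26220)/(z(-154) + W(-11*16, -55)) = (-1*3² + 26220)/((-7 - 154) + 155) = (-1*9 + 26220)/(-161 + 155) = (-9 + 26220)/(-6) = 26211*(-⅙) = -8737/2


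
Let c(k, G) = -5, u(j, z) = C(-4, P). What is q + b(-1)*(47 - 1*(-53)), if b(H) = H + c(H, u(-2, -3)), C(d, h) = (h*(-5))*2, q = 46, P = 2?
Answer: -554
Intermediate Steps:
C(d, h) = -10*h (C(d, h) = -5*h*2 = -10*h)
u(j, z) = -20 (u(j, z) = -10*2 = -20)
b(H) = -5 + H (b(H) = H - 5 = -5 + H)
q + b(-1)*(47 - 1*(-53)) = 46 + (-5 - 1)*(47 - 1*(-53)) = 46 - 6*(47 + 53) = 46 - 6*100 = 46 - 600 = -554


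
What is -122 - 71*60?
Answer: -4382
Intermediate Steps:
-122 - 71*60 = -122 - 4260 = -4382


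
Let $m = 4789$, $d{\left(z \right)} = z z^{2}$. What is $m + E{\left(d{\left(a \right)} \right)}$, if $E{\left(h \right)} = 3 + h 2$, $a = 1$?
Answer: $4794$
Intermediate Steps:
$d{\left(z \right)} = z^{3}$
$E{\left(h \right)} = 3 + 2 h$
$m + E{\left(d{\left(a \right)} \right)} = 4789 + \left(3 + 2 \cdot 1^{3}\right) = 4789 + \left(3 + 2 \cdot 1\right) = 4789 + \left(3 + 2\right) = 4789 + 5 = 4794$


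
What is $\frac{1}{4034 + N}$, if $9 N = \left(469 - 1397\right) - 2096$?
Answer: $\frac{1}{3698} \approx 0.00027042$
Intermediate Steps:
$N = -336$ ($N = \frac{\left(469 - 1397\right) - 2096}{9} = \frac{-928 - 2096}{9} = \frac{1}{9} \left(-3024\right) = -336$)
$\frac{1}{4034 + N} = \frac{1}{4034 - 336} = \frac{1}{3698}$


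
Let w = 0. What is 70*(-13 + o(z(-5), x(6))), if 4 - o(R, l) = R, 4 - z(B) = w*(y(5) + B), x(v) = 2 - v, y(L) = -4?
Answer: -910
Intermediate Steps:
z(B) = 4 (z(B) = 4 - 0*(-4 + B) = 4 - 1*0 = 4 + 0 = 4)
o(R, l) = 4 - R
70*(-13 + o(z(-5), x(6))) = 70*(-13 + (4 - 1*4)) = 70*(-13 + (4 - 4)) = 70*(-13 + 0) = 70*(-13) = -910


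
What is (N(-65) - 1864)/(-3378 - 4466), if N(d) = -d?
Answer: 1799/7844 ≈ 0.22935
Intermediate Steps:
(N(-65) - 1864)/(-3378 - 4466) = (-1*(-65) - 1864)/(-3378 - 4466) = (65 - 1864)/(-7844) = -1799*(-1/7844) = 1799/7844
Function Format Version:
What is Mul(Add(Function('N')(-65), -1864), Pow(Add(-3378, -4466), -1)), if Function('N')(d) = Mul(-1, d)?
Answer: Rational(1799, 7844) ≈ 0.22935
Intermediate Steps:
Mul(Add(Function('N')(-65), -1864), Pow(Add(-3378, -4466), -1)) = Mul(Add(Mul(-1, -65), -1864), Pow(Add(-3378, -4466), -1)) = Mul(Add(65, -1864), Pow(-7844, -1)) = Mul(-1799, Rational(-1, 7844)) = Rational(1799, 7844)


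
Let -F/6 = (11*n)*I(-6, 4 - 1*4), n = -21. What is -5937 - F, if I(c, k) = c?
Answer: 2379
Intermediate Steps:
F = -8316 (F = -6*11*(-21)*(-6) = -(-1386)*(-6) = -6*1386 = -8316)
-5937 - F = -5937 - 1*(-8316) = -5937 + 8316 = 2379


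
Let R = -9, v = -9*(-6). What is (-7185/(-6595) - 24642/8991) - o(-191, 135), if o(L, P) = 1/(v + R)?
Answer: -297992/178065 ≈ -1.6735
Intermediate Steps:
v = 54
o(L, P) = 1/45 (o(L, P) = 1/(54 - 9) = 1/45)
(-7185/(-6595) - 24642/8991) - o(-191, 135) = (-7185/(-6595) - 24642/8991) - 1*1/45 = (-7185*(-1/6595) - 24642*1/8991) - 1/45 = (1437/1319 - 74/27) - 1/45 = -58807/35613 - 1/45 = -297992/178065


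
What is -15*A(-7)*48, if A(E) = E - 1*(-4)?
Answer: 2160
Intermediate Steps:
A(E) = 4 + E (A(E) = E + 4 = 4 + E)
-15*A(-7)*48 = -15*(4 - 7)*48 = -15*(-3)*48 = 45*48 = 2160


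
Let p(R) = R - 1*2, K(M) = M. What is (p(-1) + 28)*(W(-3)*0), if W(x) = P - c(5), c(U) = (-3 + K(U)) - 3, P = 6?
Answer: 0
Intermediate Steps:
p(R) = -2 + R (p(R) = R - 2 = -2 + R)
c(U) = -6 + U (c(U) = (-3 + U) - 3 = -6 + U)
W(x) = 7 (W(x) = 6 - (-6 + 5) = 6 - 1*(-1) = 6 + 1 = 7)
(p(-1) + 28)*(W(-3)*0) = ((-2 - 1) + 28)*(7*0) = (-3 + 28)*0 = 25*0 = 0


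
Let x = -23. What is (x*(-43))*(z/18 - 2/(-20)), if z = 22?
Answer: 117691/90 ≈ 1307.7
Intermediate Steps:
(x*(-43))*(z/18 - 2/(-20)) = (-23*(-43))*(22/18 - 2/(-20)) = 989*(22*(1/18) - 2*(-1/20)) = 989*(11/9 + 1/10) = 989*(119/90) = 117691/90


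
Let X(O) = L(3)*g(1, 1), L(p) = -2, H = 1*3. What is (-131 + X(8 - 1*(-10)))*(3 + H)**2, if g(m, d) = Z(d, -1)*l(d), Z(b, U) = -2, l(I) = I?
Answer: -4572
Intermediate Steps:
H = 3
g(m, d) = -2*d
X(O) = 4 (X(O) = -(-4) = -2*(-2) = 4)
(-131 + X(8 - 1*(-10)))*(3 + H)**2 = (-131 + 4)*(3 + 3)**2 = -127*6**2 = -127*36 = -4572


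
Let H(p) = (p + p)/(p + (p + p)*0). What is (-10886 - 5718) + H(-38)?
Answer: -16602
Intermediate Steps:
H(p) = 2 (H(p) = (2*p)/(p + (2*p)*0) = (2*p)/(p + 0) = (2*p)/p = 2)
(-10886 - 5718) + H(-38) = (-10886 - 5718) + 2 = -16604 + 2 = -16602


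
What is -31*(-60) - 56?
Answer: 1804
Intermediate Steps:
-31*(-60) - 56 = 1860 - 56 = 1804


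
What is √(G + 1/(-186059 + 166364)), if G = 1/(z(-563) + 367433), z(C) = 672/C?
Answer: 11*I*√6591963798961997430/4074188587365 ≈ 0.006932*I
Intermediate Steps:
G = 563/206864107 (G = 1/(672/(-563) + 367433) = 1/(672*(-1/563) + 367433) = 1/(-672/563 + 367433) = 1/(206864107/563) = 563/206864107 ≈ 2.7216e-6)
√(G + 1/(-186059 + 166364)) = √(563/206864107 + 1/(-186059 + 166364)) = √(563/206864107 + 1/(-19695)) = √(563/206864107 - 1/19695) = √(-195775822/4074188587365) = 11*I*√6591963798961997430/4074188587365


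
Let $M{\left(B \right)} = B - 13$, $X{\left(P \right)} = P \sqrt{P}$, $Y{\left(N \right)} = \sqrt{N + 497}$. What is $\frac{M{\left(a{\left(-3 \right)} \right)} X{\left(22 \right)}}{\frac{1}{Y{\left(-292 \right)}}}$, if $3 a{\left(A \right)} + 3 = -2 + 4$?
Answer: $- \frac{880 \sqrt{4510}}{3} \approx -19699.0$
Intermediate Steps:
$a{\left(A \right)} = - \frac{1}{3}$ ($a{\left(A \right)} = -1 + \frac{-2 + 4}{3} = -1 + \frac{1}{3} \cdot 2 = -1 + \frac{2}{3} = - \frac{1}{3}$)
$Y{\left(N \right)} = \sqrt{497 + N}$
$X{\left(P \right)} = P^{\frac{3}{2}}$
$M{\left(B \right)} = -13 + B$
$\frac{M{\left(a{\left(-3 \right)} \right)} X{\left(22 \right)}}{\frac{1}{Y{\left(-292 \right)}}} = \frac{\left(-13 - \frac{1}{3}\right) 22^{\frac{3}{2}}}{\frac{1}{\sqrt{497 - 292}}} = \frac{\left(- \frac{40}{3}\right) 22 \sqrt{22}}{\frac{1}{\sqrt{205}}} = \frac{\left(- \frac{880}{3}\right) \sqrt{22}}{\frac{1}{205} \sqrt{205}} = - \frac{880 \sqrt{22}}{3} \sqrt{205} = - \frac{880 \sqrt{4510}}{3}$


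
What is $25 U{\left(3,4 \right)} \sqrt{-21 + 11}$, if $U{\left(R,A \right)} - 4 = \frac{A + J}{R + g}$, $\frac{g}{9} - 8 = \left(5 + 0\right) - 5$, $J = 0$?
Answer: $\frac{304 i \sqrt{10}}{3} \approx 320.44 i$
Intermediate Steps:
$g = 72$ ($g = 72 + 9 \left(\left(5 + 0\right) - 5\right) = 72 + 9 \left(5 - 5\right) = 72 + 9 \cdot 0 = 72 + 0 = 72$)
$U{\left(R,A \right)} = 4 + \frac{A}{72 + R}$ ($U{\left(R,A \right)} = 4 + \frac{A + 0}{R + 72} = 4 + \frac{A}{72 + R}$)
$25 U{\left(3,4 \right)} \sqrt{-21 + 11} = 25 \frac{288 + 4 + 4 \cdot 3}{72 + 3} \sqrt{-21 + 11} = 25 \frac{288 + 4 + 12}{75} \sqrt{-10} = 25 \cdot \frac{1}{75} \cdot 304 i \sqrt{10} = 25 \cdot \frac{304}{75} i \sqrt{10} = \frac{304 i \sqrt{10}}{3}$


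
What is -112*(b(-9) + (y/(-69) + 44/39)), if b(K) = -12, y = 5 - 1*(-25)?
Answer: 1135904/897 ≈ 1266.3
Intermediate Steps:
y = 30 (y = 5 + 25 = 30)
-112*(b(-9) + (y/(-69) + 44/39)) = -112*(-12 + (30/(-69) + 44/39)) = -112*(-12 + (30*(-1/69) + 44*(1/39))) = -112*(-12 + (-10/23 + 44/39)) = -112*(-12 + 622/897) = -112*(-10142/897) = 1135904/897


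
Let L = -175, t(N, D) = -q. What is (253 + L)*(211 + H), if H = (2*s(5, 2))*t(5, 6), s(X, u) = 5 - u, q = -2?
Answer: 17394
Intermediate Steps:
t(N, D) = 2 (t(N, D) = -1*(-2) = 2)
H = 12 (H = (2*(5 - 1*2))*2 = (2*(5 - 2))*2 = (2*3)*2 = 6*2 = 12)
(253 + L)*(211 + H) = (253 - 175)*(211 + 12) = 78*223 = 17394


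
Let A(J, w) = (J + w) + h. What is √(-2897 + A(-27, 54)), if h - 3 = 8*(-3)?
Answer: 7*I*√59 ≈ 53.768*I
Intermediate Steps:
h = -21 (h = 3 + 8*(-3) = 3 - 24 = -21)
A(J, w) = -21 + J + w (A(J, w) = (J + w) - 21 = -21 + J + w)
√(-2897 + A(-27, 54)) = √(-2897 + (-21 - 27 + 54)) = √(-2897 + 6) = √(-2891) = 7*I*√59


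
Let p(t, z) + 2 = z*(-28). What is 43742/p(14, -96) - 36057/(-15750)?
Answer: 18709181/1007250 ≈ 18.575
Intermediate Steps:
p(t, z) = -2 - 28*z (p(t, z) = -2 + z*(-28) = -2 - 28*z)
43742/p(14, -96) - 36057/(-15750) = 43742/(-2 - 28*(-96)) - 36057/(-15750) = 43742/(-2 + 2688) - 36057*(-1/15750) = 43742/2686 + 1717/750 = 43742*(1/2686) + 1717/750 = 21871/1343 + 1717/750 = 18709181/1007250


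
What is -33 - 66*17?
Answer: -1155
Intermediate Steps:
-33 - 66*17 = -33 - 1122 = -1155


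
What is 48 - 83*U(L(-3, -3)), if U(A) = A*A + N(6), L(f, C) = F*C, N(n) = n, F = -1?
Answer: -1197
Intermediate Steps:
L(f, C) = -C
U(A) = 6 + A² (U(A) = A*A + 6 = A² + 6 = 6 + A²)
48 - 83*U(L(-3, -3)) = 48 - 83*(6 + (-1*(-3))²) = 48 - 83*(6 + 3²) = 48 - 83*(6 + 9) = 48 - 83*15 = 48 - 1245 = -1197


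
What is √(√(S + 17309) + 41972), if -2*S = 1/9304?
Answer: √(227080104272 + 3489*√41620651997)/2326 ≈ 205.19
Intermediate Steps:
S = -1/18608 (S = -½/9304 = -½*1/9304 = -1/18608 ≈ -5.3740e-5)
√(√(S + 17309) + 41972) = √(√(-1/18608 + 17309) + 41972) = √(√(322085871/18608) + 41972) = √(3*√41620651997/4652 + 41972) = √(41972 + 3*√41620651997/4652)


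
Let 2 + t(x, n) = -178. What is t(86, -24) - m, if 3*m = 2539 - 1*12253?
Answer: 3058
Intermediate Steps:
t(x, n) = -180 (t(x, n) = -2 - 178 = -180)
m = -3238 (m = (2539 - 1*12253)/3 = (2539 - 12253)/3 = (⅓)*(-9714) = -3238)
t(86, -24) - m = -180 - 1*(-3238) = -180 + 3238 = 3058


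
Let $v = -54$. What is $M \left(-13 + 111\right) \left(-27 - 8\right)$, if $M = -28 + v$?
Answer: $281260$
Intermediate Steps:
$M = -82$ ($M = -28 - 54 = -82$)
$M \left(-13 + 111\right) \left(-27 - 8\right) = - 82 \left(-13 + 111\right) \left(-27 - 8\right) = - 82 \cdot 98 \left(-35\right) = \left(-82\right) \left(-3430\right) = 281260$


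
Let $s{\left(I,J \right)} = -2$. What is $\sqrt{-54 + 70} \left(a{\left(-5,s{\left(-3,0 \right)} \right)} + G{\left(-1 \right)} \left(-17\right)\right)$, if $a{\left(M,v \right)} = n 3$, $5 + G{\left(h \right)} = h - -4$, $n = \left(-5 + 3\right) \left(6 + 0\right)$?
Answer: $-8$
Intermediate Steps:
$n = -12$ ($n = \left(-2\right) 6 = -12$)
$G{\left(h \right)} = -1 + h$ ($G{\left(h \right)} = -5 + \left(h - -4\right) = -5 + \left(h + 4\right) = -5 + \left(4 + h\right) = -1 + h$)
$a{\left(M,v \right)} = -36$ ($a{\left(M,v \right)} = \left(-12\right) 3 = -36$)
$\sqrt{-54 + 70} \left(a{\left(-5,s{\left(-3,0 \right)} \right)} + G{\left(-1 \right)} \left(-17\right)\right) = \sqrt{-54 + 70} \left(-36 + \left(-1 - 1\right) \left(-17\right)\right) = \sqrt{16} \left(-36 - -34\right) = 4 \left(-36 + 34\right) = 4 \left(-2\right) = -8$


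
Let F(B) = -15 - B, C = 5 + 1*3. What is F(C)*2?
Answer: -46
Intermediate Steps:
C = 8 (C = 5 + 3 = 8)
F(C)*2 = (-15 - 1*8)*2 = (-15 - 8)*2 = -23*2 = -46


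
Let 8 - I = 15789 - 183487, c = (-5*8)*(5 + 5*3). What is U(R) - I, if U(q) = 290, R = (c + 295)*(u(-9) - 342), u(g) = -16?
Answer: -167416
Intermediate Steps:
c = -800 (c = -40*(5 + 15) = -40*20 = -800)
I = 167706 (I = 8 - (15789 - 183487) = 8 - 1*(-167698) = 8 + 167698 = 167706)
R = 180790 (R = (-800 + 295)*(-16 - 342) = -505*(-358) = 180790)
U(R) - I = 290 - 1*167706 = 290 - 167706 = -167416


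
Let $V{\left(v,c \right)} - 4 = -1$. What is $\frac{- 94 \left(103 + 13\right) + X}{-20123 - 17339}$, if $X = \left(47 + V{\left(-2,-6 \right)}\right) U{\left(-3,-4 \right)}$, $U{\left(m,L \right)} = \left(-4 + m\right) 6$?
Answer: $\frac{6502}{18731} \approx 0.34713$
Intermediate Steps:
$V{\left(v,c \right)} = 3$ ($V{\left(v,c \right)} = 4 - 1 = 3$)
$U{\left(m,L \right)} = -24 + 6 m$
$X = -2100$ ($X = \left(47 + 3\right) \left(-24 + 6 \left(-3\right)\right) = 50 \left(-24 - 18\right) = 50 \left(-42\right) = -2100$)
$\frac{- 94 \left(103 + 13\right) + X}{-20123 - 17339} = \frac{- 94 \left(103 + 13\right) - 2100}{-20123 - 17339} = \frac{\left(-94\right) 116 - 2100}{-37462} = \left(-10904 - 2100\right) \left(- \frac{1}{37462}\right) = \left(-13004\right) \left(- \frac{1}{37462}\right) = \frac{6502}{18731}$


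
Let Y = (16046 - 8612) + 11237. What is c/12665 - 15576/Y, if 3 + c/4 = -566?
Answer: -239765236/236468215 ≈ -1.0139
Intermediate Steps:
c = -2276 (c = -12 + 4*(-566) = -12 - 2264 = -2276)
Y = 18671 (Y = 7434 + 11237 = 18671)
c/12665 - 15576/Y = -2276/12665 - 15576/18671 = -239765236/236468215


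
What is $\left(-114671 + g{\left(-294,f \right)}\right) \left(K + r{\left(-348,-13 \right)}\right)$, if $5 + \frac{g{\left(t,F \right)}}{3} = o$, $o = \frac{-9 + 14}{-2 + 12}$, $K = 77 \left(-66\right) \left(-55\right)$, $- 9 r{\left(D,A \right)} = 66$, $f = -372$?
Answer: $- \frac{96163870726}{3} \approx -3.2055 \cdot 10^{10}$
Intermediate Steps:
$r{\left(D,A \right)} = - \frac{22}{3}$ ($r{\left(D,A \right)} = \left(- \frac{1}{9}\right) 66 = - \frac{22}{3}$)
$K = 279510$ ($K = \left(-5082\right) \left(-55\right) = 279510$)
$o = \frac{1}{2}$ ($o = \frac{1}{10} \cdot 5 = \frac{1}{2} \approx 0.5$)
$g{\left(t,F \right)} = - \frac{27}{2}$ ($g{\left(t,F \right)} = -15 + 3 \cdot \frac{1}{2} = -15 + \frac{3}{2} = - \frac{27}{2}$)
$\left(-114671 + g{\left(-294,f \right)}\right) \left(K + r{\left(-348,-13 \right)}\right) = \left(-114671 - \frac{27}{2}\right) \left(279510 - \frac{22}{3}\right) = \left(- \frac{229369}{2}\right) \frac{838508}{3} = - \frac{96163870726}{3}$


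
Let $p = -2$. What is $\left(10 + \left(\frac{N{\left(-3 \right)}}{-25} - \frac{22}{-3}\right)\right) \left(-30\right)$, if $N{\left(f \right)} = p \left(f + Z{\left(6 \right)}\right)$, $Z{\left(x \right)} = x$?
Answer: $- \frac{2636}{5} \approx -527.2$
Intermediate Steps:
$N{\left(f \right)} = -12 - 2 f$ ($N{\left(f \right)} = - 2 \left(f + 6\right) = - 2 \left(6 + f\right) = -12 - 2 f$)
$\left(10 + \left(\frac{N{\left(-3 \right)}}{-25} - \frac{22}{-3}\right)\right) \left(-30\right) = \left(10 + \left(\frac{-12 - -6}{-25} - \frac{22}{-3}\right)\right) \left(-30\right) = \left(10 + \left(\left(-12 + 6\right) \left(- \frac{1}{25}\right) - - \frac{22}{3}\right)\right) \left(-30\right) = \left(10 + \left(\left(-6\right) \left(- \frac{1}{25}\right) + \frac{22}{3}\right)\right) \left(-30\right) = \left(10 + \left(\frac{6}{25} + \frac{22}{3}\right)\right) \left(-30\right) = \left(10 + \frac{568}{75}\right) \left(-30\right) = \frac{1318}{75} \left(-30\right) = - \frac{2636}{5}$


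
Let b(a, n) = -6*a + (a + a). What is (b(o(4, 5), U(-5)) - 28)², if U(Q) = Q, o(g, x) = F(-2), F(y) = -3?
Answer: 256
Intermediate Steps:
o(g, x) = -3
b(a, n) = -4*a (b(a, n) = -6*a + 2*a = -4*a)
(b(o(4, 5), U(-5)) - 28)² = (-4*(-3) - 28)² = (12 - 28)² = (-16)² = 256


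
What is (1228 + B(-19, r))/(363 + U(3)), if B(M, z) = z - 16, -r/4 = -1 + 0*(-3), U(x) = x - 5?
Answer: 64/19 ≈ 3.3684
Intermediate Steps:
U(x) = -5 + x
r = 4 (r = -4*(-1 + 0*(-3)) = -4*(-1 + 0) = -4*(-1) = 4)
B(M, z) = -16 + z
(1228 + B(-19, r))/(363 + U(3)) = (1228 + (-16 + 4))/(363 + (-5 + 3)) = (1228 - 12)/(363 - 2) = 1216/361 = 1216*(1/361) = 64/19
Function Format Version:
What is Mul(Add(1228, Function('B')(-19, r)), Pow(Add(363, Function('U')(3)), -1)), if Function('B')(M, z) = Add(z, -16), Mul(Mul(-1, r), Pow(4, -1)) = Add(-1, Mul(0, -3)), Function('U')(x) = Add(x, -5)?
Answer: Rational(64, 19) ≈ 3.3684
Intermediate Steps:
Function('U')(x) = Add(-5, x)
r = 4 (r = Mul(-4, Add(-1, Mul(0, -3))) = Mul(-4, Add(-1, 0)) = Mul(-4, -1) = 4)
Function('B')(M, z) = Add(-16, z)
Mul(Add(1228, Function('B')(-19, r)), Pow(Add(363, Function('U')(3)), -1)) = Mul(Add(1228, Add(-16, 4)), Pow(Add(363, Add(-5, 3)), -1)) = Mul(Add(1228, -12), Pow(Add(363, -2), -1)) = Mul(1216, Pow(361, -1)) = Mul(1216, Rational(1, 361)) = Rational(64, 19)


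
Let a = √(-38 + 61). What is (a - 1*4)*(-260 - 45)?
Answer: 1220 - 305*√23 ≈ -242.73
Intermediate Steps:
a = √23 ≈ 4.7958
(a - 1*4)*(-260 - 45) = (√23 - 1*4)*(-260 - 45) = (√23 - 4)*(-305) = (-4 + √23)*(-305) = 1220 - 305*√23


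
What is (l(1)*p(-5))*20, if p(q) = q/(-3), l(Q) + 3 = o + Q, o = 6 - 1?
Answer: 100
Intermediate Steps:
o = 5
l(Q) = 2 + Q (l(Q) = -3 + (5 + Q) = 2 + Q)
p(q) = -q/3 (p(q) = q*(-1/3) = -q/3)
(l(1)*p(-5))*20 = ((2 + 1)*(-1/3*(-5)))*20 = (3*(5/3))*20 = 5*20 = 100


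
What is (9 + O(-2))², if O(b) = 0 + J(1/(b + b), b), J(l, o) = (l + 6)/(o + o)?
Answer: 14641/256 ≈ 57.191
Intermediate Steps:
J(l, o) = (6 + l)/(2*o) (J(l, o) = (6 + l)/((2*o)) = (6 + l)*(1/(2*o)) = (6 + l)/(2*o))
O(b) = (6 + 1/(2*b))/(2*b) (O(b) = 0 + (6 + 1/(b + b))/(2*b) = 0 + (6 + 1/(2*b))/(2*b) = (6 + 1/(2*b))/(2*b))
(9 + O(-2))² = (9 + (¼)*(1 + 12*(-2))/(-2)²)² = (9 + (¼)*(¼)*(1 - 24))² = (9 + (¼)*(¼)*(-23))² = (9 - 23/16)² = (121/16)² = 14641/256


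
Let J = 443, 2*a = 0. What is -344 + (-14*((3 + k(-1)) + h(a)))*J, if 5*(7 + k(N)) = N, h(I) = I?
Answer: 128522/5 ≈ 25704.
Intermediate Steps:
a = 0 (a = (½)*0 = 0)
k(N) = -7 + N/5
-344 + (-14*((3 + k(-1)) + h(a)))*J = -344 - 14*((3 + (-7 + (⅕)*(-1))) + 0)*443 = -344 - 14*((3 + (-7 - ⅕)) + 0)*443 = -344 - 14*((3 - 36/5) + 0)*443 = -344 - 14*(-21/5 + 0)*443 = -344 - 14*(-21/5)*443 = -344 + (294/5)*443 = -344 + 130242/5 = 128522/5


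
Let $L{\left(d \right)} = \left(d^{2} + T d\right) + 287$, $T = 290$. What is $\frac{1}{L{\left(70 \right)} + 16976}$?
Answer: $\frac{1}{42463} \approx 2.355 \cdot 10^{-5}$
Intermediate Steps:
$L{\left(d \right)} = 287 + d^{2} + 290 d$ ($L{\left(d \right)} = \left(d^{2} + 290 d\right) + 287 = 287 + d^{2} + 290 d$)
$\frac{1}{L{\left(70 \right)} + 16976} = \frac{1}{\left(287 + 70^{2} + 290 \cdot 70\right) + 16976} = \frac{1}{\left(287 + 4900 + 20300\right) + 16976} = \frac{1}{25487 + 16976} = \frac{1}{42463}$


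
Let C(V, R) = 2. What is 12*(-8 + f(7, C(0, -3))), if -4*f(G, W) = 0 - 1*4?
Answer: -84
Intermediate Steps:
f(G, W) = 1 (f(G, W) = -(0 - 1*4)/4 = -(0 - 4)/4 = -¼*(-4) = 1)
12*(-8 + f(7, C(0, -3))) = 12*(-8 + 1) = 12*(-7) = -84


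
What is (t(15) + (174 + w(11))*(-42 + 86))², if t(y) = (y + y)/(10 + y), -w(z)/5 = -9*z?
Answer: 21663718596/25 ≈ 8.6655e+8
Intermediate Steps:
w(z) = 45*z (w(z) = -(-45)*z = 45*z)
t(y) = 2*y/(10 + y) (t(y) = (2*y)/(10 + y) = 2*y/(10 + y))
(t(15) + (174 + w(11))*(-42 + 86))² = (2*15/(10 + 15) + (174 + 45*11)*(-42 + 86))² = (2*15/25 + (174 + 495)*44)² = (2*15*(1/25) + 669*44)² = (6/5 + 29436)² = (147186/5)² = 21663718596/25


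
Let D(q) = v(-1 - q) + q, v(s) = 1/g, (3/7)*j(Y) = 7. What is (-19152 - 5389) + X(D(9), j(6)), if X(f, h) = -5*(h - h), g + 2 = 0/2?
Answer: -24541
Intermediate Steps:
g = -2 (g = -2 + 0/2 = -2 + 0*(1/2) = -2 + 0 = -2)
j(Y) = 49/3 (j(Y) = (7/3)*7 = 49/3)
v(s) = -1/2 (v(s) = 1/(-2) = -1/2)
D(q) = -1/2 + q
X(f, h) = 0 (X(f, h) = -5*0 = 0)
(-19152 - 5389) + X(D(9), j(6)) = (-19152 - 5389) + 0 = -24541 + 0 = -24541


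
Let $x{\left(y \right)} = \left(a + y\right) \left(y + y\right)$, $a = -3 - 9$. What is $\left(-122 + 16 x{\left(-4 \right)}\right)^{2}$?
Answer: $3709476$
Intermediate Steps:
$a = -12$ ($a = -3 - 9 = -12$)
$x{\left(y \right)} = 2 y \left(-12 + y\right)$ ($x{\left(y \right)} = \left(-12 + y\right) \left(y + y\right) = \left(-12 + y\right) 2 y = 2 y \left(-12 + y\right)$)
$\left(-122 + 16 x{\left(-4 \right)}\right)^{2} = \left(-122 + 16 \cdot 2 \left(-4\right) \left(-12 - 4\right)\right)^{2} = \left(-122 + 16 \cdot 2 \left(-4\right) \left(-16\right)\right)^{2} = \left(-122 + 16 \cdot 128\right)^{2} = \left(-122 + 2048\right)^{2} = 1926^{2} = 3709476$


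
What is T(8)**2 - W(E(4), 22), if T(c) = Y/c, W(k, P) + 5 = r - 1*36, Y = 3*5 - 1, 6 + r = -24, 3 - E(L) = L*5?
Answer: 1185/16 ≈ 74.063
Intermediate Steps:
E(L) = 3 - 5*L (E(L) = 3 - L*5 = 3 - 5*L)
r = -30 (r = -6 - 24 = -30)
Y = 14 (Y = 15 - 1 = 14)
W(k, P) = -71 (W(k, P) = -5 + (-30 - 1*36) = -5 + (-30 - 36) = -5 - 66 = -71)
T(c) = 14/c
T(8)**2 - W(E(4), 22) = (14/8)**2 - 1*(-71) = (14*(1/8))**2 + 71 = (7/4)**2 + 71 = 49/16 + 71 = 1185/16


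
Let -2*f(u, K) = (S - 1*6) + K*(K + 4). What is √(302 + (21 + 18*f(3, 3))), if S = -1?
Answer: √197 ≈ 14.036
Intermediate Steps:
f(u, K) = 7/2 - K*(4 + K)/2 (f(u, K) = -((-1 - 1*6) + K*(K + 4))/2 = -((-1 - 6) + K*(4 + K))/2 = -(-7 + K*(4 + K))/2 = 7/2 - K*(4 + K)/2)
√(302 + (21 + 18*f(3, 3))) = √(302 + (21 + 18*(7/2 - 2*3 - ½*3²))) = √(302 + (21 + 18*(7/2 - 6 - ½*9))) = √(302 + (21 + 18*(7/2 - 6 - 9/2))) = √(302 + (21 + 18*(-7))) = √(302 + (21 - 126)) = √(302 - 105) = √197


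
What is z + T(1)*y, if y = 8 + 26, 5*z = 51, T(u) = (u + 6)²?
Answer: 8381/5 ≈ 1676.2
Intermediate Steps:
T(u) = (6 + u)²
z = 51/5 (z = (⅕)*51 = 51/5 ≈ 10.200)
y = 34
z + T(1)*y = 51/5 + (6 + 1)²*34 = 51/5 + 7²*34 = 51/5 + 49*34 = 51/5 + 1666 = 8381/5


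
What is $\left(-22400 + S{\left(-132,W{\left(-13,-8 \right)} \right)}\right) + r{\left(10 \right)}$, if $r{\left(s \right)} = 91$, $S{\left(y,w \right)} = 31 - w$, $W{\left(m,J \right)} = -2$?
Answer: $-22276$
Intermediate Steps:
$\left(-22400 + S{\left(-132,W{\left(-13,-8 \right)} \right)}\right) + r{\left(10 \right)} = \left(-22400 + \left(31 - -2\right)\right) + 91 = \left(-22400 + \left(31 + 2\right)\right) + 91 = \left(-22400 + 33\right) + 91 = -22367 + 91 = -22276$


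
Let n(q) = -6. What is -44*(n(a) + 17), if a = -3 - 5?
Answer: -484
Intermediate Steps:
a = -8
-44*(n(a) + 17) = -44*(-6 + 17) = -44*11 = -484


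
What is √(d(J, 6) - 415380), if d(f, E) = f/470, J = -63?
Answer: I*√91757471610/470 ≈ 644.5*I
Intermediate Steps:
d(f, E) = f/470 (d(f, E) = f*(1/470) = f/470)
√(d(J, 6) - 415380) = √((1/470)*(-63) - 415380) = √(-63/470 - 415380) = √(-195228663/470) = I*√91757471610/470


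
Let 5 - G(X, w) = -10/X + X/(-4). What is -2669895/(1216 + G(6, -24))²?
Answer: -19223244/10789805 ≈ -1.7816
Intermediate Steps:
G(X, w) = 5 + 10/X + X/4 (G(X, w) = 5 - (-10/X + X/(-4)) = 5 - (-10/X + X*(-¼)) = 5 - (-10/X - X/4) = 5 + (10/X + X/4) = 5 + 10/X + X/4)
-2669895/(1216 + G(6, -24))² = -2669895/(1216 + (5 + 10/6 + (¼)*6))² = -2669895/(1216 + (5 + 10*(⅙) + 3/2))² = -2669895/(1216 + (5 + 5/3 + 3/2))² = -2669895/(1216 + 49/6)² = -2669895/((7345/6)²) = -2669895/53949025/36 = -2669895*36/53949025 = -19223244/10789805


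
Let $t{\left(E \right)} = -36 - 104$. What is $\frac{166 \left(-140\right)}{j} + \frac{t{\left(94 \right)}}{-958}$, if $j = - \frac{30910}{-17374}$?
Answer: $- \frac{19340450934}{1480589} \approx -13063.0$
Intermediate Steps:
$t{\left(E \right)} = -140$ ($t{\left(E \right)} = -36 - 104 = -140$)
$j = \frac{15455}{8687}$ ($j = \left(-30910\right) \left(- \frac{1}{17374}\right) = \frac{15455}{8687} \approx 1.7791$)
$\frac{166 \left(-140\right)}{j} + \frac{t{\left(94 \right)}}{-958} = \frac{166 \left(-140\right)}{\frac{15455}{8687}} - \frac{140}{-958} = \left(-23240\right) \frac{8687}{15455} - - \frac{70}{479} = - \frac{40377176}{3091} + \frac{70}{479} = - \frac{19340450934}{1480589}$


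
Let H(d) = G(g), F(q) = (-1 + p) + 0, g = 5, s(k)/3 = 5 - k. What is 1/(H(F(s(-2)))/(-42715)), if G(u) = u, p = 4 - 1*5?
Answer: -8543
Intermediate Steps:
p = -1 (p = 4 - 5 = -1)
s(k) = 15 - 3*k (s(k) = 3*(5 - k) = 15 - 3*k)
F(q) = -2 (F(q) = (-1 - 1) + 0 = -2 + 0 = -2)
H(d) = 5
1/(H(F(s(-2)))/(-42715)) = 1/(5/(-42715)) = 1/(5*(-1/42715)) = 1/(-1/8543) = -8543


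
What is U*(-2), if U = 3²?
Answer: -18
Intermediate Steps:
U = 9
U*(-2) = 9*(-2) = -18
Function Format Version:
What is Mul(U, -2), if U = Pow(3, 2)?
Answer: -18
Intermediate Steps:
U = 9
Mul(U, -2) = Mul(9, -2) = -18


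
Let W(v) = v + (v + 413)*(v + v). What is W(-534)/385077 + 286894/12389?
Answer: 37356890268/1590239651 ≈ 23.491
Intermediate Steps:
W(v) = v + 2*v*(413 + v) (W(v) = v + (413 + v)*(2*v) = v + 2*v*(413 + v))
W(-534)/385077 + 286894/12389 = -534*(827 + 2*(-534))/385077 + 286894/12389 = -534*(827 - 1068)*(1/385077) + 286894*(1/12389) = -534*(-241)*(1/385077) + 286894/12389 = 128694*(1/385077) + 286894/12389 = 42898/128359 + 286894/12389 = 37356890268/1590239651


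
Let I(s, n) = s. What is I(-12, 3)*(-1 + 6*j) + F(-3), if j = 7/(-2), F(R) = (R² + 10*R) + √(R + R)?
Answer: 243 + I*√6 ≈ 243.0 + 2.4495*I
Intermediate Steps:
F(R) = R² + 10*R + √2*√R (F(R) = (R² + 10*R) + √(2*R) = (R² + 10*R) + √2*√R = R² + 10*R + √2*√R)
j = -7/2 (j = 7*(-½) = -7/2 ≈ -3.5000)
I(-12, 3)*(-1 + 6*j) + F(-3) = -12*(-1 + 6*(-7/2)) + ((-3)² + 10*(-3) + √2*√(-3)) = -12*(-1 - 21) + (9 - 30 + √2*(I*√3)) = -12*(-22) + (9 - 30 + I*√6) = 264 + (-21 + I*√6) = 243 + I*√6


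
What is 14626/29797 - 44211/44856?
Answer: -220430437/445524744 ≈ -0.49477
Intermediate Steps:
14626/29797 - 44211/44856 = 14626*(1/29797) - 44211*1/44856 = 14626/29797 - 14737/14952 = -220430437/445524744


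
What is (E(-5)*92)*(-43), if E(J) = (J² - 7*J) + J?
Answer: -217580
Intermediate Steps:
E(J) = J² - 6*J
(E(-5)*92)*(-43) = (-5*(-6 - 5)*92)*(-43) = (-5*(-11)*92)*(-43) = (55*92)*(-43) = 5060*(-43) = -217580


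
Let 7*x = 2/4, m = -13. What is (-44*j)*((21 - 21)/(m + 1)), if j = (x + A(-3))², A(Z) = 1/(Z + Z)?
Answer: 0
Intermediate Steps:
x = 1/14 (x = (2/4)/7 = (2*(¼))/7 = (⅐)*(½) = 1/14 ≈ 0.071429)
A(Z) = 1/(2*Z)
j = 4/441 (j = (1/14 + (½)/(-3))² = (1/14 + (½)*(-⅓))² = (1/14 - ⅙)² = (-2/21)² = 4/441 ≈ 0.0090703)
(-44*j)*((21 - 21)/(m + 1)) = (-44*4/441)*((21 - 21)/(-13 + 1)) = -0/(-12) = -0*(-1)/12 = -176/441*0 = 0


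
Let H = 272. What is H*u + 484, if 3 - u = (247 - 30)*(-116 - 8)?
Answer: 7320276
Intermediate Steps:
u = 26911 (u = 3 - (247 - 30)*(-116 - 8) = 3 - 217*(-124) = 3 - 1*(-26908) = 3 + 26908 = 26911)
H*u + 484 = 272*26911 + 484 = 7319792 + 484 = 7320276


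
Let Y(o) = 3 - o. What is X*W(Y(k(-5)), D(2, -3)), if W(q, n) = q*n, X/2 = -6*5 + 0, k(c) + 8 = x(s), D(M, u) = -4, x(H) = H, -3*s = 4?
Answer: 2960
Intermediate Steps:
s = -4/3 (s = -⅓*4 = -4/3 ≈ -1.3333)
k(c) = -28/3 (k(c) = -8 - 4/3 = -28/3)
X = -60 (X = 2*(-6*5 + 0) = 2*(-30 + 0) = 2*(-30) = -60)
W(q, n) = n*q
X*W(Y(k(-5)), D(2, -3)) = -(-240)*(3 - 1*(-28/3)) = -(-240)*(3 + 28/3) = -(-240)*37/3 = -60*(-148/3) = 2960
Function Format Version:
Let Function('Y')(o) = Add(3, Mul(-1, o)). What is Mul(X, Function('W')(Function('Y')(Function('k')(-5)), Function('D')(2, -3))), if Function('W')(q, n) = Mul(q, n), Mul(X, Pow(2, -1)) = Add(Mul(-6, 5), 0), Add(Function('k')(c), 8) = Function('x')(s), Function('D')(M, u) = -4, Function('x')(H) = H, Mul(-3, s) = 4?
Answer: 2960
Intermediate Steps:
s = Rational(-4, 3) (s = Mul(Rational(-1, 3), 4) = Rational(-4, 3) ≈ -1.3333)
Function('k')(c) = Rational(-28, 3) (Function('k')(c) = Add(-8, Rational(-4, 3)) = Rational(-28, 3))
X = -60 (X = Mul(2, Add(Mul(-6, 5), 0)) = Mul(2, Add(-30, 0)) = Mul(2, -30) = -60)
Function('W')(q, n) = Mul(n, q)
Mul(X, Function('W')(Function('Y')(Function('k')(-5)), Function('D')(2, -3))) = Mul(-60, Mul(-4, Add(3, Mul(-1, Rational(-28, 3))))) = Mul(-60, Mul(-4, Add(3, Rational(28, 3)))) = Mul(-60, Mul(-4, Rational(37, 3))) = Mul(-60, Rational(-148, 3)) = 2960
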